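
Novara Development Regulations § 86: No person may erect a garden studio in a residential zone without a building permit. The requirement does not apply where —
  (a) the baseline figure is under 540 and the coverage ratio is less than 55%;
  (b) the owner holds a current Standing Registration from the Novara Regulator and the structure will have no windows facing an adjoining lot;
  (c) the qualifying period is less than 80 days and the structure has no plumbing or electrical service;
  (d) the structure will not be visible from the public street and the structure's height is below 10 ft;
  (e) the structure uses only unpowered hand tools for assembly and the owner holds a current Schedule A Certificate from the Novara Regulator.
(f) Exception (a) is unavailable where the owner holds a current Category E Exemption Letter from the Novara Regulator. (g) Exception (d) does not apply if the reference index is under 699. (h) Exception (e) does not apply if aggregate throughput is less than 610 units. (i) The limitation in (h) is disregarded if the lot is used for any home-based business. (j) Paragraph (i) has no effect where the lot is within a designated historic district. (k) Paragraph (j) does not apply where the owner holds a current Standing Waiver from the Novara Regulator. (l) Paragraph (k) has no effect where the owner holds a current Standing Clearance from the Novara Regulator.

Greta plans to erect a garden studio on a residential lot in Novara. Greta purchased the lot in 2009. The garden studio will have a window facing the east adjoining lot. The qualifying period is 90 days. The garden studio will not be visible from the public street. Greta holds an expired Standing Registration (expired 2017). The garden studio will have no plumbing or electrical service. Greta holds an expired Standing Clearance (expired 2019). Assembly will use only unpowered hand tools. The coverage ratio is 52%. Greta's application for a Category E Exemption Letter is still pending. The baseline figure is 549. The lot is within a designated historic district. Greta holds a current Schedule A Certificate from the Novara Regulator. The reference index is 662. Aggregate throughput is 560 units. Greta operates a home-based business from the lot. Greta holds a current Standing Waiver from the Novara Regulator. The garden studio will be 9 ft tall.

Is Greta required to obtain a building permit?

No — exception (e) applies; Greta does not need a building permit.

Exception (a) does not apply: the baseline figure is 549, not under 540.
Exception (b) fails — the Standing Registration is not current.
Exception (c) fails — the qualifying period is 90 days, not less than 80 days.
Exception (d)'s conditions are all satisfied: the structure will not be visible from the street; the structure's height is 9 ft, below the 10 ft limit. However, paragraph (g) must be considered: (g) operates against (d): the reference index is 662, under the 699 limit. So (d) is unavailable.
Exception (e): assembly uses only hand tools; a current Schedule A Certificate is held — every condition holds. Considering the limiting provisions: (h) is triggered (aggregate throughput is 560 units, less than the 610 units limit), but is itself disapplied by (i): (i) is triggered — a home-based business operates on the lot. (j) is engaged (the lot is in a historic district), but is overridden by (k): (k) is triggered — a current Standing Waiver is held. (l) is inapplicable (there is no Standing Clearance in force), so (k) stands. Exception (e) stands.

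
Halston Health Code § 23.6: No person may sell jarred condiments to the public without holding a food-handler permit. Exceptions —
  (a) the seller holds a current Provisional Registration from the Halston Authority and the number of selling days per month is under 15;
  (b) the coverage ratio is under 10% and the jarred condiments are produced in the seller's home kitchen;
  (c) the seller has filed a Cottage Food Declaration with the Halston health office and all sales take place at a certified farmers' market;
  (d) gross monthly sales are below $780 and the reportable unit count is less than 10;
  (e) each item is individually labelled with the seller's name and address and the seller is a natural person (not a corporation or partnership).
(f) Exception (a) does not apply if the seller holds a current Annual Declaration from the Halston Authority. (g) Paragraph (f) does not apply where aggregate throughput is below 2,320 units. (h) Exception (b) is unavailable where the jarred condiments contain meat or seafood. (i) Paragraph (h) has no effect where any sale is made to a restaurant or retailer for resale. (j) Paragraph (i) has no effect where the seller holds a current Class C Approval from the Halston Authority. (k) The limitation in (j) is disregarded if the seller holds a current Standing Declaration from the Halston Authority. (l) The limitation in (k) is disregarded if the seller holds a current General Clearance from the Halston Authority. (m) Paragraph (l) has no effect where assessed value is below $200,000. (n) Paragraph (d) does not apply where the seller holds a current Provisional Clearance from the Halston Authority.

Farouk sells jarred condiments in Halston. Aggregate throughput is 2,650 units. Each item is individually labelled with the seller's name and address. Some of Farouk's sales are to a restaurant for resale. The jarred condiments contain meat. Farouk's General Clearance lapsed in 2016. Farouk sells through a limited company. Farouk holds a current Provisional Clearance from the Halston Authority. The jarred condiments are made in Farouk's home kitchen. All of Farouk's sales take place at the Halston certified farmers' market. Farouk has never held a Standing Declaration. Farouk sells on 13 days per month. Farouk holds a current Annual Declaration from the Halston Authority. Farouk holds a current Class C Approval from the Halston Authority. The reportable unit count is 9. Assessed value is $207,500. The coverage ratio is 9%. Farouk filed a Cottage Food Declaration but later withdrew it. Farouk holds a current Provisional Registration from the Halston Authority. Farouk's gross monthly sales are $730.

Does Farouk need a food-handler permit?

Yes — Farouk must hold a food-handler permit.

All of (a)'s requirements are met (a current Provisional Registration is held; the number of selling days per month is 13, under the 15 limit). But: (f) operates against (a): a current Annual Declaration is held. (g) does not operate here (aggregate throughput is 2,650 units, not below 2,320 units), so (f) stands. Exception (a) does not apply.
All of (b)'s requirements are met (the coverage ratio is 9%, under the 10% limit; the jarred condiments are home-kitchen produced). Turning to paragraphs (h)–(m): (h) operates against (b): the jarred condiments contain meat. (i) applies (some sales are to a restaurant for resale), but is overridden by (j): (j) applies — a current Class C Approval is held. (k), which would lift (j), is inapplicable — the Standing Declaration is not current. So (b) is unavailable.
Exception (c) does not apply: the Cottage Food Declaration was withdrawn.
All of (d)'s requirements are met (gross monthly sales are $730, below the $780 limit; the reportable unit count is 9, less than the 10 limit). But: (n) operates against (d): a current Provisional Clearance is held. Exception (d) does not apply.
Exception (e) fails — the seller operates through a limited company.
No exception applies. The general rule governs.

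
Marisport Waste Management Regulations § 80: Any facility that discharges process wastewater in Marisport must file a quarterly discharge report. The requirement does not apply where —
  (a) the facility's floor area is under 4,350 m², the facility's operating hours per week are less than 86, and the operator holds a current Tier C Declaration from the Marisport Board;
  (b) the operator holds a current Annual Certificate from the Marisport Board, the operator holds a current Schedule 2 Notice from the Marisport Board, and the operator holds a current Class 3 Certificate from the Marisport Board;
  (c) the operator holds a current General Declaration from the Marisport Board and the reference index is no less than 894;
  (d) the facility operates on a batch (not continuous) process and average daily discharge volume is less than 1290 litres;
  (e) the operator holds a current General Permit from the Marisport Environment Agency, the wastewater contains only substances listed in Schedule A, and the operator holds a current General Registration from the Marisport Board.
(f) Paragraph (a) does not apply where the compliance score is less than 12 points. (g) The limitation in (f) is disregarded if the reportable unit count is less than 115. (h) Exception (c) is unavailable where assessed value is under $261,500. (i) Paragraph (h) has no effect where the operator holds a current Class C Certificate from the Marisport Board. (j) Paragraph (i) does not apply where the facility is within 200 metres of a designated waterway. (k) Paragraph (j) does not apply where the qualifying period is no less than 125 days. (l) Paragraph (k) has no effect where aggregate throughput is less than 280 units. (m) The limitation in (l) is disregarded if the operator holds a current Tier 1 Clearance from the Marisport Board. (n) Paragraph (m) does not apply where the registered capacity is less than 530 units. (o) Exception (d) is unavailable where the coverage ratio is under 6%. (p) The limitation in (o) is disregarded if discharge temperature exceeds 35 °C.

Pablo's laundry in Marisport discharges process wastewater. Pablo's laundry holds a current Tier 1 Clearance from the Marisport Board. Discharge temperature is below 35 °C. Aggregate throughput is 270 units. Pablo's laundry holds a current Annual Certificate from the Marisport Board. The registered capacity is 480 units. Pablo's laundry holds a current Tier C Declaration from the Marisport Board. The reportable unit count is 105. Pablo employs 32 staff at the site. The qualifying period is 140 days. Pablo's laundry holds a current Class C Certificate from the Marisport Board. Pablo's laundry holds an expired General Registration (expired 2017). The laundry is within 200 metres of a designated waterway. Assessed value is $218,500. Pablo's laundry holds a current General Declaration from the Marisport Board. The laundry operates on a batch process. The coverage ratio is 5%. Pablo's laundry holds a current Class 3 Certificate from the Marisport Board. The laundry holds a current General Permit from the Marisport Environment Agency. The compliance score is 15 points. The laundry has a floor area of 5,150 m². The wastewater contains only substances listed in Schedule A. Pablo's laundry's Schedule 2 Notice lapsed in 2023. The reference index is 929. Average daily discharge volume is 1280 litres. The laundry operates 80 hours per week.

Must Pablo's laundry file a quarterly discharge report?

Yes — Pablo's laundry must file a quarterly discharge report.

Exception (a) requires that the facility's floor area is under 4,350 m²; but the facility's floor area is 5,150 m², not under 4,350 m², so (a) is unavailable.
Exception (b) requires that the operator holds a current Schedule 2 Notice from the Marisport Board; but no current Schedule 2 Notice is held, so (b) is unavailable.
All of (c)'s requirements are met (a current General Declaration is held; the reference index is 929, meeting the 894 threshold). But: (h) operates against (c): assessed value is $218,500, under the $261,500 limit. (i) operates (a current Class C Certificate is held), but is itself disapplied by (j): (j) operates — the laundry is within 200 m of a designated waterway. (k) is triggered (the qualifying period is 140 days, meeting the 125 days threshold), but is displaced by (l): (l) operates — aggregate throughput is 270 units, less than the 280 units limit. (m) would limit (l) — a current Tier 1 Clearance is held — but (n) sets (m) aside: (n) operates — the registered capacity is 480 units, less than the 530 units limit. So (c) is unavailable.
Exception (d): the facility operates on a batch process; average daily discharge volume is 1280 litres, less than the 1290 litres limit — every condition holds. Turning to paragraphs (o)–(p): (o) applies — the coverage ratio is 5%, under the 6% limit. (p), which would lift (o), is inapplicable — discharge temperature is below 35 °C. Exception (d) does not apply.
Exception (e) requires that the operator holds a current General Registration from the Marisport Board; but the General Registration is not current, so (e) is unavailable.
No exception displaces § 80.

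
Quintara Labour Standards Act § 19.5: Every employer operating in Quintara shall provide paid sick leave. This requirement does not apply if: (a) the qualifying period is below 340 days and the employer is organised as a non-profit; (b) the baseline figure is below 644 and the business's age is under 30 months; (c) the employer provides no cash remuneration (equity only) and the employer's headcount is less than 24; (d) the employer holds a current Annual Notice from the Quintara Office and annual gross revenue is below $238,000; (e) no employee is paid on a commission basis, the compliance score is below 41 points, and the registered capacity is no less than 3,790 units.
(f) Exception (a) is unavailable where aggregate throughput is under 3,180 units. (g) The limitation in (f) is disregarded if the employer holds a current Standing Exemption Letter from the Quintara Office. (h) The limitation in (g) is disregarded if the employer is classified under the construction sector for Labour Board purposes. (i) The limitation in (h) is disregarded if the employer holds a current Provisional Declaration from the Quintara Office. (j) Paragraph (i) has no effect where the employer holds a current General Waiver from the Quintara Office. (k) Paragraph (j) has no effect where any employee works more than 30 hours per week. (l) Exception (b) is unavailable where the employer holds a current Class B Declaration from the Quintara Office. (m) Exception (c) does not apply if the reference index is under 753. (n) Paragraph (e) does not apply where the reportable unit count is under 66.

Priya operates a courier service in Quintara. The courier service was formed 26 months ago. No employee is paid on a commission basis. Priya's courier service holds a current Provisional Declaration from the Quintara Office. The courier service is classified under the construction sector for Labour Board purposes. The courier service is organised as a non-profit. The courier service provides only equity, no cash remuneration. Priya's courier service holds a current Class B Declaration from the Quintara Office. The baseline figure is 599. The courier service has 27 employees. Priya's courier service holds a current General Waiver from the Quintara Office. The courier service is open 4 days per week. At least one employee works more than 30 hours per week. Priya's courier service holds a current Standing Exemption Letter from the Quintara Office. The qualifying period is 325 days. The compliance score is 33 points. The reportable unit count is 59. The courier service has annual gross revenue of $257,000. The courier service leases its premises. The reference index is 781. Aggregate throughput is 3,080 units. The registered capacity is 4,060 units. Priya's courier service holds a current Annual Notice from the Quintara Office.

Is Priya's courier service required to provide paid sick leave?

Exception (a) is satisfied on its face — the qualifying period is 325 days, below the 340 days limit; the employer is a non-profit. Applying paragraphs (f)–(k): (f) applies (aggregate throughput is 3,080 units, under the 3,180 units limit), but is overridden by (g): (g) operates against (f): a current Standing Exemption Letter is held. (h) would limit (g) — the courier service is classified under the construction sector — but (i) sets (h) aside: (i) applies — a current Provisional Declaration is held. (j) operates (a current General Waiver is held), but is set aside by (k): (k) operates against (j): at least one employee exceeds 30 hours/week. So (a) applies.
Exception (b): the baseline figure is 599, below the 644 limit; the business's age is 26 months, under the 30 months limit — every condition holds. Turning to paragraph (l): (l) applies — a current Class B Declaration is held. So (b) is unavailable.
Exception (c) does not apply: the employer's headcount is 27, not less than 24.
Exception (d) fails — annual gross revenue is $257,000, not below $238,000.
All of (e)'s requirements are met (no employee is paid on commission; the compliance score is 33 points, below the 41 points limit; the registered capacity is 4,060 units, meeting the 3,790 units threshold). However, paragraph (n) must be considered: (n) operates against (e): the reportable unit count is 59, under the 66 limit. (e) is therefore removed.

No — exception (a) applies; Priya's courier service is not required to provide paid sick leave.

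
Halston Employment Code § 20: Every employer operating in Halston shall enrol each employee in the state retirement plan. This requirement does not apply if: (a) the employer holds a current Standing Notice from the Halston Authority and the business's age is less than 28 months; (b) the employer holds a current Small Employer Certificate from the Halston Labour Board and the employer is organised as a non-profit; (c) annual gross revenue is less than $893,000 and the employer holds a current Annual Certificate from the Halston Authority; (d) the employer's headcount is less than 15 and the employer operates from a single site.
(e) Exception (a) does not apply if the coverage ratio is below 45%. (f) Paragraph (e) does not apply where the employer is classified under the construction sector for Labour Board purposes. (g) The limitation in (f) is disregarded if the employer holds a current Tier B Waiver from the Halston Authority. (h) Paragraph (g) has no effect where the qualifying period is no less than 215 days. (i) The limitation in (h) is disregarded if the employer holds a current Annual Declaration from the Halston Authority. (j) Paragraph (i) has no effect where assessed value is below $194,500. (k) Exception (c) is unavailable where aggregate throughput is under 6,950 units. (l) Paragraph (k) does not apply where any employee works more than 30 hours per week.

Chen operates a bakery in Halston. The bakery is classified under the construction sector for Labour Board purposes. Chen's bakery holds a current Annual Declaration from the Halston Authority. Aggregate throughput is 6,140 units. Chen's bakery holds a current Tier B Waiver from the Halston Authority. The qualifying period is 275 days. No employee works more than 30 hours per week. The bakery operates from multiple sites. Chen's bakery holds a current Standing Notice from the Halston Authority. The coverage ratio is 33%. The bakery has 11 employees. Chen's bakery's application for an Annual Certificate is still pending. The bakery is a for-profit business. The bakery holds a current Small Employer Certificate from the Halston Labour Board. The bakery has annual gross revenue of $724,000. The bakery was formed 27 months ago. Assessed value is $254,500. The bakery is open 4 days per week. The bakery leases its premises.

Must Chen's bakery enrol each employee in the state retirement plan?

Yes — Chen's bakery must enrol each employee in the state retirement plan.

Exception (a) is satisfied on its face — a current Standing Notice is held; the business's age is 27 months, less than the 28 months limit. But applying paragraphs (e)–(j): (e) is triggered — the coverage ratio is 33%, below the 45% limit. (f) would limit (e) — the bakery is classified under the construction sector — but (g) sets (f) aside: (g) operates — a current Tier B Waiver is held. (h) is triggered (the qualifying period is 275 days, meeting the 215 days threshold), but is itself disapplied by (i): (i) is triggered — a current Annual Declaration is held. (j) does not operate here (assessed value is $254,500, not below $194,500), so (i) stands. Exception (a) does not apply.
Exception (b) fails — the employer is for-profit.
Exception (c) requires that the employer holds a current Annual Certificate from the Halston Authority; but no current Annual Certificate is held, so (c) is unavailable.
Exception (d) requires that the employer operates from a single site; but the employer operates from multiple sites, so (d) is unavailable.
No exception displaces § 20.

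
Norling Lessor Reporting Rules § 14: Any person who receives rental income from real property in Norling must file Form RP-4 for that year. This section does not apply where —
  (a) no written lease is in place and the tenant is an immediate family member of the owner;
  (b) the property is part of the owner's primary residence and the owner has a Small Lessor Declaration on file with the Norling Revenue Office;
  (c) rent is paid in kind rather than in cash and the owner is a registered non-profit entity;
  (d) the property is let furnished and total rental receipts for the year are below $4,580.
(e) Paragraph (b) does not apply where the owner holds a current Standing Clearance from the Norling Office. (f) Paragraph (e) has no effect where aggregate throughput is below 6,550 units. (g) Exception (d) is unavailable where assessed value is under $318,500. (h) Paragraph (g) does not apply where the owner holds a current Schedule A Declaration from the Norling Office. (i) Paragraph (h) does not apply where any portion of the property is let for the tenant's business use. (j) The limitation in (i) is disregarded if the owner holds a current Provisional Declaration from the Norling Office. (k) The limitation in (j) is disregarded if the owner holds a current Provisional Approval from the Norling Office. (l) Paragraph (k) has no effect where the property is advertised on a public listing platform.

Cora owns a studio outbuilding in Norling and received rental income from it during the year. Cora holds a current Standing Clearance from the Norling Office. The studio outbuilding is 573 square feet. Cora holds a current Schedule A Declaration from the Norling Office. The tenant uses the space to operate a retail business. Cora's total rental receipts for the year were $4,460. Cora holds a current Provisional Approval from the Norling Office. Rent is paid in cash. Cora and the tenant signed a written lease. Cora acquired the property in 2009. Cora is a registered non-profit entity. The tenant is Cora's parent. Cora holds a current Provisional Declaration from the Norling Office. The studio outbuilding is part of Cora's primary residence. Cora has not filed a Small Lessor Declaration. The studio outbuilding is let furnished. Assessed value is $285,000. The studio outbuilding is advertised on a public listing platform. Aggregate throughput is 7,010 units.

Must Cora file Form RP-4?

Exception (a) fails — a written lease is in place.
Exception (b) requires that the owner has a Small Lessor Declaration on file with the Norling Revenue Office; but no Small Lessor Declaration is on file, so (b) is unavailable.
Exception (c) fails — rent is paid in cash.
Exception (d)'s conditions are all satisfied: the property is let furnished; total rental receipts for the year are $4,460, below the $4,580 limit. Applying paragraphs (g)–(l): (g) is triggered (assessed value is $285,000, under the $318,500 limit), but is displaced by (h): (h) operates against (g): a current Schedule A Declaration is held. (i) would limit (h) — the space is let for business use — but (j) sets (i) aside: (j) operates against (i): a current Provisional Declaration is held. (k) would limit (j) — a current Provisional Approval is held — but (l) sets (k) aside: (l) operates — the property is publicly advertised. So (d) applies.

No — exception (d) applies; Cora is not required to file Form RP-4.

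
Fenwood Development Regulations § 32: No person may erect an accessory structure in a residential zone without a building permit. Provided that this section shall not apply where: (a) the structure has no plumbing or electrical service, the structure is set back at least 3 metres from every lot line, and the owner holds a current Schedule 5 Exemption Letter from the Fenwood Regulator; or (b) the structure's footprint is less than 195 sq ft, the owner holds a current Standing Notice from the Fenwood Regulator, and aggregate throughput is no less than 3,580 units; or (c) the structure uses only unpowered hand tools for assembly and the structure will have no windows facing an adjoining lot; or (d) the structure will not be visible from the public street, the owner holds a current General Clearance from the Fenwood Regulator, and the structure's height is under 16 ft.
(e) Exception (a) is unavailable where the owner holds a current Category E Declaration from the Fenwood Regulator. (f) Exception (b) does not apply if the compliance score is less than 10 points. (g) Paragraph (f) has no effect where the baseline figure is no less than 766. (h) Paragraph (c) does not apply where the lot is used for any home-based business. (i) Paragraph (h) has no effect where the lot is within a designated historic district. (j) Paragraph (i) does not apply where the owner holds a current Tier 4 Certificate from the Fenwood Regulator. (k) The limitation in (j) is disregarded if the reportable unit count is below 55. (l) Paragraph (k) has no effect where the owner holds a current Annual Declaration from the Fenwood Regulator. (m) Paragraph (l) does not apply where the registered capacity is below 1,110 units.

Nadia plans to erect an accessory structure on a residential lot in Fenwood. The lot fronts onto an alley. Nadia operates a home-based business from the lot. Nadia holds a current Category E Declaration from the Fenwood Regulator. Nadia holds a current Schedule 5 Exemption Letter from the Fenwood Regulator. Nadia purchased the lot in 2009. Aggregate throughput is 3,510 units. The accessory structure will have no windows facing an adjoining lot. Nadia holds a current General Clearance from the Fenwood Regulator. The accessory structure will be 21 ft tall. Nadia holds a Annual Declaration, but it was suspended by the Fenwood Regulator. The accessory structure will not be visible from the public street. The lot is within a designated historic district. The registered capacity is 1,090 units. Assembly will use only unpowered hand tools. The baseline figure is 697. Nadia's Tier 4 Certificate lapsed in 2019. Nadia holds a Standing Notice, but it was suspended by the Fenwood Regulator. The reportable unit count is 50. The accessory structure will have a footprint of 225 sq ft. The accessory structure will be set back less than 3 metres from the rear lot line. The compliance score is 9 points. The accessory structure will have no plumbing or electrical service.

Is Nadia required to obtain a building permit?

No — exception (c) applies; Nadia does not need a building permit.

Exception (a) fails — the rear setback is under 3 m.
Exception (b) does not apply: the structure's footprint is 225 sq ft, not less than 195 sq ft.
Exception (c)'s conditions are all satisfied: assembly uses only hand tools; no windows face an adjoining lot. Applying paragraphs (h)–(m): (h) would limit (c) — a home-based business operates on the lot — but (i) sets (h) aside: (i) operates against (h): the lot is in a historic district. (j) is not triggered (no current Tier 4 Certificate is held), so (i) stands. (c) remains available.
Exception (d) fails — the structure's height is 21 ft, not under 16 ft.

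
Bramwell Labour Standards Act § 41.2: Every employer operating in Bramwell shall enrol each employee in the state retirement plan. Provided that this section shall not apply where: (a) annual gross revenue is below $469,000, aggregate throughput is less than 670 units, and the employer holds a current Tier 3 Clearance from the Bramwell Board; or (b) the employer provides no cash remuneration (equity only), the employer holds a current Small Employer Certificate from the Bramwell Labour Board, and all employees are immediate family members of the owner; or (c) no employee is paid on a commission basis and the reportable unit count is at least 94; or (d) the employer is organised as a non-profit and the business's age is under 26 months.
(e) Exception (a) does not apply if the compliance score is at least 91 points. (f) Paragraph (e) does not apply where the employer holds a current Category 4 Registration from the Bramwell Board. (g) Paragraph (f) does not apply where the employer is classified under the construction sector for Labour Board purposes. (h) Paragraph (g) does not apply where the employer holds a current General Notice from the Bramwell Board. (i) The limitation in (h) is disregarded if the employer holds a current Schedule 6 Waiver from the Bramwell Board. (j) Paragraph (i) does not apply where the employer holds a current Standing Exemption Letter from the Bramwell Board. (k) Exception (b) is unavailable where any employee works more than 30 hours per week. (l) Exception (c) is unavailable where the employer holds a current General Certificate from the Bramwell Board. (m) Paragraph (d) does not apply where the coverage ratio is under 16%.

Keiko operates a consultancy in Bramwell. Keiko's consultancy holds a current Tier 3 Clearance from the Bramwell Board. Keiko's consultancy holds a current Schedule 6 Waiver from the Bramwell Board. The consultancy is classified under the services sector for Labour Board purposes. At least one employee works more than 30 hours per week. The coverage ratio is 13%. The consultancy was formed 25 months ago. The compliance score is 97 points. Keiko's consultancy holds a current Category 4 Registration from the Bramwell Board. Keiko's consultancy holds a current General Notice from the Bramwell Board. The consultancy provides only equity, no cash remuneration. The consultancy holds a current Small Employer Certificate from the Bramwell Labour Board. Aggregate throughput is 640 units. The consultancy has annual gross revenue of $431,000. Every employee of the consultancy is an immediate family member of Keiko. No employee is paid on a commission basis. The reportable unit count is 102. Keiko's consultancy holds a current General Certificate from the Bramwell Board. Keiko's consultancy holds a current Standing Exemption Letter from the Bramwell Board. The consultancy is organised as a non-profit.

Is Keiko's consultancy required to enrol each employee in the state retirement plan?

No — exception (a) applies; Keiko's consultancy is not required to enrol each employee in the state retirement plan.

Exception (a)'s conditions are all satisfied: annual gross revenue is $431,000, below the $469,000 limit; aggregate throughput is 640 units, less than the 670 units limit; a current Tier 3 Clearance is held. As to paragraphs (e)–(j): (e) applies (the compliance score is 97 points, meeting the 91 points threshold), but is overridden by (f): (f) operates against (e): a current Category 4 Registration is held. (g) does not operate here (the consultancy is classified under the services sector), so (f) stands. Exception (a) stands.
Exception (b): remuneration is equity-only; a current Small Employer Certificate is held; every employee is an immediate family member — every condition holds. However, paragraph (k) must be considered: (k) operates — at least one employee exceeds 30 hours/week. Exception (b) does not apply.
Exception (c): no employee is paid on commission; the reportable unit count is 102, meeting the 94 threshold — every condition holds. But applying paragraph (l): (l) operates against (c): a current General Certificate is held. Exception (c) does not apply.
Exception (d): the employer is a non-profit; the business's age is 25 months, under the 26 months limit — every condition holds. Turning to paragraph (m): (m) operates — the coverage ratio is 13%, under the 16% limit. (d) is therefore removed.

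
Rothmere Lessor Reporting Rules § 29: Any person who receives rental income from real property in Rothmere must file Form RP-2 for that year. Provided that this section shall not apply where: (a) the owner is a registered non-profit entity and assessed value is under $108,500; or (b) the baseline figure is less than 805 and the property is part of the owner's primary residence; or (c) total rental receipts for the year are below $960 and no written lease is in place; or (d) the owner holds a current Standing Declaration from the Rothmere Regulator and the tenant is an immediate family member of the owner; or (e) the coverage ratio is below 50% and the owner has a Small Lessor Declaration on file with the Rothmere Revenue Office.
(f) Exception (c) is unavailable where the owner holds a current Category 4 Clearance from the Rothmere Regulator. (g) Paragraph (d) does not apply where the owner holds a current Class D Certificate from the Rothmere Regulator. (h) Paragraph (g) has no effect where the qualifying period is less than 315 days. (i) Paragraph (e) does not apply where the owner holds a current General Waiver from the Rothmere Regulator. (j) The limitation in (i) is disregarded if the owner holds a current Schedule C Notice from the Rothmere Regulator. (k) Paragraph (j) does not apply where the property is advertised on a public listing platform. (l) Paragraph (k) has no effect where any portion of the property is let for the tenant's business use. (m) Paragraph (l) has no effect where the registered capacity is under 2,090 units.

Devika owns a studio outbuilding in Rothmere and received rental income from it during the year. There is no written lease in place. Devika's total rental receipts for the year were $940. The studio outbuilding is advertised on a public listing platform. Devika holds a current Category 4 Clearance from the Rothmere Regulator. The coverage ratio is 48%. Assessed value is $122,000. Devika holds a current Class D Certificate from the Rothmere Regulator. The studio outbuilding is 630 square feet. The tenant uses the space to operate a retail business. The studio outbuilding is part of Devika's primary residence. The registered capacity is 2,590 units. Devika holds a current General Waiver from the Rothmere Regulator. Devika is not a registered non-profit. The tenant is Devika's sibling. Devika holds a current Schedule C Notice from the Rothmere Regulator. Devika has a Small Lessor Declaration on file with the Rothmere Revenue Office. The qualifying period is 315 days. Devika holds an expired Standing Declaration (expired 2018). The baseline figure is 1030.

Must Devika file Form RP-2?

No — exception (e) applies; Devika is not required to file Form RP-2.

Exception (a) requires that the owner is a registered non-profit entity; but Devika is not a registered non-profit, so (a) is unavailable.
Exception (b) fails — the baseline figure is 1,030, not less than 805.
Exception (c): total rental receipts for the year are $940, below the $960 limit; there is no written lease — every condition holds. However, paragraph (f) must be considered: (f) is engaged — a current Category 4 Clearance is held. Exception (c) does not apply.
Exception (d) fails — the Standing Declaration is not current.
Exception (e)'s conditions are all satisfied: the coverage ratio is 48%, below the 50% limit; a Small Lessor Declaration is on file. Applying paragraphs (i)–(m): (i) would limit (e) — a current General Waiver is held — but (j) sets (i) aside: (j) is engaged — a current Schedule C Notice is held. (k) applies (the property is publicly advertised), but is itself disapplied by (l): (l) is engaged — the space is let for business use. (m) does not operate here (the registered capacity is 2,590 units, not under 2,090 units), so (l) stands. (e) remains available.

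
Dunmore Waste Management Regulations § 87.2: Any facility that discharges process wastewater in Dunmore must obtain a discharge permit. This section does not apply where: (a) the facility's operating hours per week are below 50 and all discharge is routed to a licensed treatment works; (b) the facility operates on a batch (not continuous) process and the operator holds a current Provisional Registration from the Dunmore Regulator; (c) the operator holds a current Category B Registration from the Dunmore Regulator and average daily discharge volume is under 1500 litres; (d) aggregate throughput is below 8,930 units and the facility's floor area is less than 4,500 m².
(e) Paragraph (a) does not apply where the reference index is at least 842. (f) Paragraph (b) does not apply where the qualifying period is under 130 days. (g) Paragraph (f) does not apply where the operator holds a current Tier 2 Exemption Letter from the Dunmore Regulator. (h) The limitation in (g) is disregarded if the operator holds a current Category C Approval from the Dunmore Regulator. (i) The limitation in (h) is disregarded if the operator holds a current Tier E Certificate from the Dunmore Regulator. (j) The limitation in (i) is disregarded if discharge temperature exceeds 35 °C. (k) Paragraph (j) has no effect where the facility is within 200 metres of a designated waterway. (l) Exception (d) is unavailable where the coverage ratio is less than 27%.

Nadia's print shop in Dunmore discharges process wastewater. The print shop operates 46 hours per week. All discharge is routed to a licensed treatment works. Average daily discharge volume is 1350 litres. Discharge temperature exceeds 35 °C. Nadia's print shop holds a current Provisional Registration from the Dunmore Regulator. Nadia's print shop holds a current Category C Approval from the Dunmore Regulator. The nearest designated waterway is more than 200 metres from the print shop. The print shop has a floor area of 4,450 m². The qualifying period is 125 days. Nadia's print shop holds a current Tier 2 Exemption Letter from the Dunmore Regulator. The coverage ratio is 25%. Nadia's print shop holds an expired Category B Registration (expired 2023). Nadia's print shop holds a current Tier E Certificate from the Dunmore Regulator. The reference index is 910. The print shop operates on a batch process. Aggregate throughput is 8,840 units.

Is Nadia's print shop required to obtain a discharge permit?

All of (a)'s requirements are met (the facility's operating hours per week are 46, below the 50 limit; discharge is routed to a licensed treatment works). However, paragraph (e) must be considered: (e) is engaged — the reference index is 910, meeting the 842 threshold. (a) is therefore removed.
Exception (b) is satisfied on its face — the facility operates on a batch process; a current Provisional Registration is held. But: (f) operates against (b): the qualifying period is 125 days, under the 130 days limit. (g) operates (a current Tier 2 Exemption Letter is held), but yields to (h): (h) operates — a current Category C Approval is held. (i) applies (a current Tier E Certificate is held), but yields to (j): (j) is triggered — discharge temperature exceeds 35 °C. (k) is not engaged (the print shop is more than 200 m from any designated waterway), so (j) stands. (b) is therefore removed.
Exception (c) does not apply: there is no Category B Registration in force.
Exception (d)'s conditions are all satisfied: aggregate throughput is 8,840 units, below the 8,930 units limit; the facility's floor area is 4,450 m², less than the 4,500 m² limit. However, paragraph (l) must be considered: (l) operates against (d): the coverage ratio is 25%, less than the 27% limit. (d) is therefore removed.
No exception displaces § 87.2.

Yes — Nadia's print shop must obtain a discharge permit.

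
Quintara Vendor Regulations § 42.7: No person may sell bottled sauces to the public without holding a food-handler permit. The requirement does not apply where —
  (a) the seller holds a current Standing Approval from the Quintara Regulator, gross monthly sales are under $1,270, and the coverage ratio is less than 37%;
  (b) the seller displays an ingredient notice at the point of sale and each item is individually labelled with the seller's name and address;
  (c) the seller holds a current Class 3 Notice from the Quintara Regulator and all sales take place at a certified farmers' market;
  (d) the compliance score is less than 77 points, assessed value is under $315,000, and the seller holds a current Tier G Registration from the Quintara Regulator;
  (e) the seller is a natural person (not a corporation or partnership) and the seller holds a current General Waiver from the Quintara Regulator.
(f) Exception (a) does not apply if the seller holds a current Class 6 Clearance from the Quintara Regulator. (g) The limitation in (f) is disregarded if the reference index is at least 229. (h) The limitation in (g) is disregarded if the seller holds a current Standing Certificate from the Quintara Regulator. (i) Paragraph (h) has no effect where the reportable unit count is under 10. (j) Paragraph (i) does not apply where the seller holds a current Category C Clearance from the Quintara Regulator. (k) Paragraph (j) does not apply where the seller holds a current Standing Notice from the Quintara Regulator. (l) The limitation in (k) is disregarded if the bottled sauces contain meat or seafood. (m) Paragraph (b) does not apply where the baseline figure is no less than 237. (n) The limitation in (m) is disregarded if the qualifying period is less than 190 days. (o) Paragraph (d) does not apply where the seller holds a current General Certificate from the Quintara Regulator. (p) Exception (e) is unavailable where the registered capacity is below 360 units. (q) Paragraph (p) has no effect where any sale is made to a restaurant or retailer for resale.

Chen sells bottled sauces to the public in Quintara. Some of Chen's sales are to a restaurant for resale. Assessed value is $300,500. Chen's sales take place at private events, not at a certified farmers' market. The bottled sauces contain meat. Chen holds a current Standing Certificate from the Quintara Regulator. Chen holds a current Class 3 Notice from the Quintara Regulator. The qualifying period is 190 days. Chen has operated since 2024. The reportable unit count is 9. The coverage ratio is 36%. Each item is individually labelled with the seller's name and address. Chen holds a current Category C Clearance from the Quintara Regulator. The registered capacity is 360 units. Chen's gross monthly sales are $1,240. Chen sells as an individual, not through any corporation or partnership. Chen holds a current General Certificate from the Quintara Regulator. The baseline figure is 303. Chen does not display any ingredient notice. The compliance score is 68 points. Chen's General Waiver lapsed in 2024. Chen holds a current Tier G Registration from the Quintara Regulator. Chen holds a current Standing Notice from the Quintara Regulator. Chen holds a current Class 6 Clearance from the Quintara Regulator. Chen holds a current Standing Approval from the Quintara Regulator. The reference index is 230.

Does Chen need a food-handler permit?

Yes — Chen must hold a food-handler permit.

All of (a)'s requirements are met (a current Standing Approval is held; gross monthly sales are $1,240, under the $1,270 limit; the coverage ratio is 36%, less than the 37% limit). Turning to paragraphs (f)–(l): (f) is triggered — a current Class 6 Clearance is held. (g) is triggered (the reference index is 230, meeting the 229 threshold), but is displaced by (h): (h) is triggered — a current Standing Certificate is held. (i) would limit (h) — the reportable unit count is 9, under the 10 limit — but (j) sets (i) aside: (j) applies — a current Category C Clearance is held. (k) would limit (j) — a current Standing Notice is held — but (l) sets (k) aside: (l) applies — the bottled sauces contain meat. (a) is therefore removed.
Exception (b) fails — no ingredient notice is displayed.
Exception (c) requires that all sales take place at a certified farmers' market; but sales are at private events, not a certified farmers' market, so (c) is unavailable.
Exception (d) is satisfied on its face — the compliance score is 68 points, less than the 77 points limit; assessed value is $300,500, under the $315,000 limit; a current Tier G Registration is held. But applying paragraph (o): (o) operates — a current General Certificate is held. Exception (d) does not apply.
Exception (e) requires that the seller holds a current General Waiver from the Quintara Regulator; but the General Waiver is not current, so (e) is unavailable.
Every exception is unavailable, so the rule governs.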